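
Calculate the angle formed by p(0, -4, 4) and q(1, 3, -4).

p·q = 0·1 + (-4)·3 + 4·(-4) = 0 - 12 - 16 = -28
|p| = √(0² + (-4)² + 4²) = √32 ≈ 5.657
|q| = √(1² + 3² + (-4)²) = √26 ≈ 5.099
cos θ = (p·q)/(|p||q|) = -28/(5.657·5.099) ≈ -0.9707
θ = arccos(-0.9707) ≈ 166.1°

166.1°


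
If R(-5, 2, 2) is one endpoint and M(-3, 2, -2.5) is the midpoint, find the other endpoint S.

S = 2M - R
  = (2·(-3) - (-5), 2·2 - 2, 2·(-2.5) - 2)
  = (-6 + 5, 4 - 2, -5 - 2)
  = (-1, 2, -7)

(-1, 2, -7)


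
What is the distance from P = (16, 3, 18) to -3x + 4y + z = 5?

distance = |a·x₀ + b·y₀ + c·z₀ - d| / √(a² + b² + c²)
  = |(-3)·16 + 4·3 + 1·18 - 5| / √((-3)² + 4² + 1²)
  = |-48 + 12 + 18 - 5| / √(9 + 16 + 1)
  = |-23| / √26
  = 23 / 5.099
  ≈ 4.511

4.511


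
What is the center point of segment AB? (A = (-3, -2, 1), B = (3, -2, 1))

M = ((x₁+x₂)/2, (y₁+y₂)/2, (z₁+z₂)/2)
  = ((-3 + 3)/2, (-2 - 2)/2, (1 + 1)/2)
  = (0/2, -4/2, 2/2)
  = (0, -2, 1)

(0, -2, 1)


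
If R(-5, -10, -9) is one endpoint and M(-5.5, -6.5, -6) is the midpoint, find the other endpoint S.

S = 2M - R
  = (2·(-5.5) - (-5), 2·(-6.5) - (-10), 2·(-6) - (-9))
  = (-11 + 5, -13 + 10, -12 + 9)
  = (-6, -3, -3)

(-6, -3, -3)


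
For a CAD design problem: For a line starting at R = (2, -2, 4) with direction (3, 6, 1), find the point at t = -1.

P(t) = R + t·d
  = (2 + 3·(-1), -2 + 6·(-1), 4 + 1·(-1))
  = (2 - 3, -2 - 6, 4 - 1)
  = (-1, -8, 3)

(-1, -8, 3)


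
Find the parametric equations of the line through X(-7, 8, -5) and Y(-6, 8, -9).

Direction vector d = Y - X = (-6 + 7, 8 - 8, -9 + 5) = (1, 0, -4)
Parametric form r = X + t·d:
x = -7 + t, y = 8, z = -5 - 4t

x = -7 + t, y = 8, z = -5 - 4t


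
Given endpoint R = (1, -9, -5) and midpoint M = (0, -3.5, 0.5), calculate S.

S = 2M - R
  = (2·0 - 1, 2·(-3.5) - (-9), 2·0.5 - (-5))
  = (0 - 1, -7 + 9, 1 + 5)
  = (-1, 2, 6)

(-1, 2, 6)


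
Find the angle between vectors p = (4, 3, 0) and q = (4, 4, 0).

p·q = 4·4 + 3·4 + 0·0 = 16 + 12 + 0 = 28
|p| = √(4² + 3² + 0²) = √25 ≈ 5
|q| = √(4² + 4² + 0²) = √32 ≈ 5.657
cos θ = (p·q)/(|p||q|) = 28/(5·5.657) ≈ 0.9899
θ = arccos(0.9899) ≈ 8.13°

8.13°


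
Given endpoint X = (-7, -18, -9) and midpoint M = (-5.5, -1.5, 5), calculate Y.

Y = 2M - X
  = (2·(-5.5) - (-7), 2·(-1.5) - (-18), 2·5 - (-9))
  = (-11 + 7, -3 + 18, 10 + 9)
  = (-4, 15, 19)

(-4, 15, 19)


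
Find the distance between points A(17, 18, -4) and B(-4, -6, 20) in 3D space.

d = √[(x₂-x₁)² + (y₂-y₁)² + (z₂-z₁)²]
  = √[(-21)² + (-24)² + 24²]
  = √[441 + 576 + 576]
  = √1593
  ≈ 39.91

39.91


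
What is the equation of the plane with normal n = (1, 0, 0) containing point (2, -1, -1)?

The plane through P with normal n = (a, b, c) satisfies n·(r - P) = 0,
i.e. ax + by + cz = a·x₀ + b·y₀ + c·z₀.
d = 1·2 + 0·(-1) + 0·(-1)
  = 2 + 0 + 0
  = 2
Equation: x = 2

x = 2


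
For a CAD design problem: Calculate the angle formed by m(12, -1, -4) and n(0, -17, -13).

m·n = 12·0 + (-1)·(-17) + (-4)·(-13) = 0 + 17 + 52 = 69
|m| = √(12² + (-1)² + (-4)²) = √161 ≈ 12.69
|n| = √(0² + (-17)² + (-13)²) = √458 ≈ 21.4
cos θ = (m·n)/(|m||n|) = 69/(12.69·21.4) ≈ 0.2541
θ = arccos(0.2541) ≈ 75.28°

75.28°


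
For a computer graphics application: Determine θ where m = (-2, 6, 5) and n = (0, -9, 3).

m·n = (-2)·0 + 6·(-9) + 5·3 = 0 - 54 + 15 = -39
|m| = √((-2)² + 6² + 5²) = √65 ≈ 8.062
|n| = √(0² + (-9)² + 3²) = √90 ≈ 9.487
cos θ = (m·n)/(|m||n|) = -39/(8.062·9.487) ≈ -0.5099
θ = arccos(-0.5099) ≈ 120.7°

120.7°


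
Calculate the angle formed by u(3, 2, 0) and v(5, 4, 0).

u·v = 3·5 + 2·4 + 0·0 = 15 + 8 + 0 = 23
|u| = √(3² + 2² + 0²) = √13 ≈ 3.606
|v| = √(5² + 4² + 0²) = √41 ≈ 6.403
cos θ = (u·v)/(|u||v|) = 23/(3.606·6.403) ≈ 0.9962
θ = arccos(0.9962) ≈ 4.97°

4.97°


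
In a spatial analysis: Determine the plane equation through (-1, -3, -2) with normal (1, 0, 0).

The plane through P with normal n = (a, b, c) satisfies n·(r - P) = 0,
i.e. ax + by + cz = a·x₀ + b·y₀ + c·z₀.
d = 1·(-1) + 0·(-3) + 0·(-2)
  = -1 + 0 + 0
  = -1
Equation: x = -1

x = -1


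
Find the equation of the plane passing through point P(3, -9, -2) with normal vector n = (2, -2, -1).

The plane through P with normal n = (a, b, c) satisfies n·(r - P) = 0,
i.e. ax + by + cz = a·x₀ + b·y₀ + c·z₀.
d = 2·3 + (-2)·(-9) + (-1)·(-2)
  = 6 + 18 + 2
  = 26
Equation: 2x - 2y - z = 26

2x - 2y - z = 26


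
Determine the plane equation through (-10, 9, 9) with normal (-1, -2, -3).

The plane through P with normal n = (a, b, c) satisfies n·(r - P) = 0,
i.e. ax + by + cz = a·x₀ + b·y₀ + c·z₀.
d = (-1)·(-10) + (-2)·9 + (-3)·9
  = 10 - 18 - 27
  = -35
Equation: -x - 2y - 3z = -35

-x - 2y - 3z = -35


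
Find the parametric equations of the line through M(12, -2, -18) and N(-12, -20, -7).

Direction vector d = N - M = (-12 - 12, -20 + 2, -7 + 18) = (-24, -18, 11)
Parametric form r = M + t·d:
x = 12 - 24t, y = -2 - 18t, z = -18 + 11t

x = 12 - 24t, y = -2 - 18t, z = -18 + 11t


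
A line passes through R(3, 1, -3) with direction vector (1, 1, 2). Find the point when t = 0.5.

P(t) = R + t·d
  = (3 + 1·0.5, 1 + 1·0.5, -3 + 2·0.5)
  = (3 + 0.5, 1 + 0.5, -3 + 1)
  = (3.5, 1.5, -2)

(3.5, 1.5, -2)


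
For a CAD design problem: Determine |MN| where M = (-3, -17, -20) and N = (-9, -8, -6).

d = √[(x₂-x₁)² + (y₂-y₁)² + (z₂-z₁)²]
  = √[(-6)² + 9² + 14²]
  = √[36 + 81 + 196]
  = √313
  ≈ 17.69

17.69


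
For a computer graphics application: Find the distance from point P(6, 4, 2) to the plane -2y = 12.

distance = |a·x₀ + b·y₀ + c·z₀ - d| / √(a² + b² + c²)
  = |0·6 + (-2)·4 + 0·2 - 12| / √(0² + (-2)² + 0²)
  = |0 - 8 + 0 - 12| / √(0 + 4 + 0)
  = |-20| / √4
  = 20 / 2
  ≈ 10

10


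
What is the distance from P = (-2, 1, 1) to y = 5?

distance = |a·x₀ + b·y₀ + c·z₀ - d| / √(a² + b² + c²)
  = |0·(-2) + 1·1 + 0·1 - 5| / √(0² + 1² + 0²)
  = |0 + 1 + 0 - 5| / √(0 + 1 + 0)
  = |-4| / √1
  = 4 / 1
  ≈ 4

4


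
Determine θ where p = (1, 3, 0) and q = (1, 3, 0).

p·q = 1·1 + 3·3 + 0·0 = 1 + 9 + 0 = 10
|p| = √(1² + 3² + 0²) = √10 ≈ 3.162
|q| = √(1² + 3² + 0²) = √10 ≈ 3.162
cos θ = (p·q)/(|p||q|) = 10/(3.162·3.162) ≈ 1
θ = arccos(1) ≈ 0°

0°


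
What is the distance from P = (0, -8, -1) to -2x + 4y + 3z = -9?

distance = |a·x₀ + b·y₀ + c·z₀ - d| / √(a² + b² + c²)
  = |(-2)·0 + 4·(-8) + 3·(-1) - (-9)| / √((-2)² + 4² + 3²)
  = |0 - 32 - 3 + 9| / √(4 + 16 + 9)
  = |-26| / √29
  = 26 / 5.385
  ≈ 4.828

4.828


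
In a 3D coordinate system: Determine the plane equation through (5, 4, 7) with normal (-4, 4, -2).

The plane through P with normal n = (a, b, c) satisfies n·(r - P) = 0,
i.e. ax + by + cz = a·x₀ + b·y₀ + c·z₀.
d = (-4)·5 + 4·4 + (-2)·7
  = -20 + 16 - 14
  = -18
Equation: -4x + 4y - 2z = -18

-4x + 4y - 2z = -18


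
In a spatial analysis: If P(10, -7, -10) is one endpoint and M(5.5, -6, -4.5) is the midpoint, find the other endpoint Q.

Q = 2M - P
  = (2·5.5 - 10, 2·(-6) - (-7), 2·(-4.5) - (-10))
  = (11 - 10, -12 + 7, -9 + 10)
  = (1, -5, 1)

(1, -5, 1)


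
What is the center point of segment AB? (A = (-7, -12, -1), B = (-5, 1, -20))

M = ((x₁+x₂)/2, (y₁+y₂)/2, (z₁+z₂)/2)
  = ((-7 - 5)/2, (-12 + 1)/2, (-1 - 20)/2)
  = (-12/2, -11/2, -21/2)
  = (-6, -5.5, -10.5)

(-6, -5.5, -10.5)


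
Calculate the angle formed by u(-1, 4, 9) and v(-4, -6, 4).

u·v = (-1)·(-4) + 4·(-6) + 9·4 = 4 - 24 + 36 = 16
|u| = √((-1)² + 4² + 9²) = √98 ≈ 9.899
|v| = √((-4)² + (-6)² + 4²) = √68 ≈ 8.246
cos θ = (u·v)/(|u||v|) = 16/(9.899·8.246) ≈ 0.196
θ = arccos(0.196) ≈ 78.7°

78.7°


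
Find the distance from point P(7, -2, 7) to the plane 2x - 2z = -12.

distance = |a·x₀ + b·y₀ + c·z₀ - d| / √(a² + b² + c²)
  = |2·7 + 0·(-2) + (-2)·7 - (-12)| / √(2² + 0² + (-2)²)
  = |14 + 0 - 14 + 12| / √(4 + 0 + 4)
  = |12| / √8
  = 12 / 2.828
  ≈ 4.243

4.243


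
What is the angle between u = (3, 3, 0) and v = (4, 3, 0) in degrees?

u·v = 3·4 + 3·3 + 0·0 = 12 + 9 + 0 = 21
|u| = √(3² + 3² + 0²) = √18 ≈ 4.243
|v| = √(4² + 3² + 0²) = √25 ≈ 5
cos θ = (u·v)/(|u||v|) = 21/(4.243·5) ≈ 0.9899
θ = arccos(0.9899) ≈ 8.13°

8.13°


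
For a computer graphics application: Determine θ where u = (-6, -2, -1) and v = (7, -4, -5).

u·v = (-6)·7 + (-2)·(-4) + (-1)·(-5) = -42 + 8 + 5 = -29
|u| = √((-6)² + (-2)² + (-1)²) = √41 ≈ 6.403
|v| = √(7² + (-4)² + (-5)²) = √90 ≈ 9.487
cos θ = (u·v)/(|u||v|) = -29/(6.403·9.487) ≈ -0.4774
θ = arccos(-0.4774) ≈ 118.5°

118.5°


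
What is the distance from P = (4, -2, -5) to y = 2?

distance = |a·x₀ + b·y₀ + c·z₀ - d| / √(a² + b² + c²)
  = |0·4 + 1·(-2) + 0·(-5) - 2| / √(0² + 1² + 0²)
  = |0 - 2 + 0 - 2| / √(0 + 1 + 0)
  = |-4| / √1
  = 4 / 1
  ≈ 4

4


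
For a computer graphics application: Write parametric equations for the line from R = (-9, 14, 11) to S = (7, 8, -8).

Direction vector d = S - R = (7 + 9, 8 - 14, -8 - 11) = (16, -6, -19)
Parametric form r = R + t·d:
x = -9 + 16t, y = 14 - 6t, z = 11 - 19t

x = -9 + 16t, y = 14 - 6t, z = 11 - 19t


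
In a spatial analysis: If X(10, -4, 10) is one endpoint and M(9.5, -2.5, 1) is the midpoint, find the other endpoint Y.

Y = 2M - X
  = (2·9.5 - 10, 2·(-2.5) - (-4), 2·1 - 10)
  = (19 - 10, -5 + 4, 2 - 10)
  = (9, -1, -8)

(9, -1, -8)


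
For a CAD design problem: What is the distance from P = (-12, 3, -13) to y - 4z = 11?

distance = |a·x₀ + b·y₀ + c·z₀ - d| / √(a² + b² + c²)
  = |0·(-12) + 1·3 + (-4)·(-13) - 11| / √(0² + 1² + (-4)²)
  = |0 + 3 + 52 - 11| / √(0 + 1 + 16)
  = |44| / √17
  = 44 / 4.123
  ≈ 10.67

10.67


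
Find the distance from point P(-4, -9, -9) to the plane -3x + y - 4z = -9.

distance = |a·x₀ + b·y₀ + c·z₀ - d| / √(a² + b² + c²)
  = |(-3)·(-4) + 1·(-9) + (-4)·(-9) - (-9)| / √((-3)² + 1² + (-4)²)
  = |12 - 9 + 36 + 9| / √(9 + 1 + 16)
  = |48| / √26
  = 48 / 5.099
  ≈ 9.414

9.414


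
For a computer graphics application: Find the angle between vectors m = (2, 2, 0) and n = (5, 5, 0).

m·n = 2·5 + 2·5 + 0·0 = 10 + 10 + 0 = 20
|m| = √(2² + 2² + 0²) = √8 ≈ 2.828
|n| = √(5² + 5² + 0²) = √50 ≈ 7.071
cos θ = (m·n)/(|m||n|) = 20/(2.828·7.071) ≈ 1
θ = arccos(1) ≈ 0°

0°


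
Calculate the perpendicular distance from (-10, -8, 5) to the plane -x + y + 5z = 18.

distance = |a·x₀ + b·y₀ + c·z₀ - d| / √(a² + b² + c²)
  = |(-1)·(-10) + 1·(-8) + 5·5 - 18| / √((-1)² + 1² + 5²)
  = |10 - 8 + 25 - 18| / √(1 + 1 + 25)
  = |9| / √27
  = 9 / 5.196
  ≈ 1.732

1.732


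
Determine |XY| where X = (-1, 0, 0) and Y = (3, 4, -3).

d = √[(x₂-x₁)² + (y₂-y₁)² + (z₂-z₁)²]
  = √[4² + 4² + (-3)²]
  = √[16 + 16 + 9]
  = √41
  ≈ 6.403

6.403


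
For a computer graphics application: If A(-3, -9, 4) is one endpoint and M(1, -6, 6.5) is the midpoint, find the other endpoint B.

B = 2M - A
  = (2·1 - (-3), 2·(-6) - (-9), 2·6.5 - 4)
  = (2 + 3, -12 + 9, 13 - 4)
  = (5, -3, 9)

(5, -3, 9)


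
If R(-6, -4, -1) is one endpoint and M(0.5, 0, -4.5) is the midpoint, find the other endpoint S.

S = 2M - R
  = (2·0.5 - (-6), 2·0 - (-4), 2·(-4.5) - (-1))
  = (1 + 6, 0 + 4, -9 + 1)
  = (7, 4, -8)

(7, 4, -8)


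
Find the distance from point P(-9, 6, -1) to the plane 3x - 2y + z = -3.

distance = |a·x₀ + b·y₀ + c·z₀ - d| / √(a² + b² + c²)
  = |3·(-9) + (-2)·6 + 1·(-1) - (-3)| / √(3² + (-2)² + 1²)
  = |-27 - 12 - 1 + 3| / √(9 + 4 + 1)
  = |-37| / √14
  = 37 / 3.742
  ≈ 9.889

9.889


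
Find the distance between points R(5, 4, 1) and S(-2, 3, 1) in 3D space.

d = √[(x₂-x₁)² + (y₂-y₁)² + (z₂-z₁)²]
  = √[(-7)² + (-1)² + 0²]
  = √[49 + 1 + 0]
  = √50
  ≈ 7.071

7.071


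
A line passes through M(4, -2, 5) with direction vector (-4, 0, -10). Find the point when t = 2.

P(t) = M + t·d
  = (4 + (-4)·2, -2 + 0·2, 5 + (-10)·2)
  = (4 - 8, -2 + 0, 5 - 20)
  = (-4, -2, -15)

(-4, -2, -15)


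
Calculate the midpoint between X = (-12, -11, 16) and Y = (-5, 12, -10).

M = ((x₁+x₂)/2, (y₁+y₂)/2, (z₁+z₂)/2)
  = ((-12 - 5)/2, (-11 + 12)/2, (16 - 10)/2)
  = (-17/2, 1/2, 6/2)
  = (-8.5, 0.5, 3)

(-8.5, 0.5, 3)


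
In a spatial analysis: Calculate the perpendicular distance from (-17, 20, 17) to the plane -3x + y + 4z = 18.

distance = |a·x₀ + b·y₀ + c·z₀ - d| / √(a² + b² + c²)
  = |(-3)·(-17) + 1·20 + 4·17 - 18| / √((-3)² + 1² + 4²)
  = |51 + 20 + 68 - 18| / √(9 + 1 + 16)
  = |121| / √26
  = 121 / 5.099
  ≈ 23.73

23.73


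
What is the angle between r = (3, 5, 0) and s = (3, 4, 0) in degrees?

r·s = 3·3 + 5·4 + 0·0 = 9 + 20 + 0 = 29
|r| = √(3² + 5² + 0²) = √34 ≈ 5.831
|s| = √(3² + 4² + 0²) = √25 ≈ 5
cos θ = (r·s)/(|r||s|) = 29/(5.831·5) ≈ 0.9947
θ = arccos(0.9947) ≈ 5.906°

5.906°


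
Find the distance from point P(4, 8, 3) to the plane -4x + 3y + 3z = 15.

distance = |a·x₀ + b·y₀ + c·z₀ - d| / √(a² + b² + c²)
  = |(-4)·4 + 3·8 + 3·3 - 15| / √((-4)² + 3² + 3²)
  = |-16 + 24 + 9 - 15| / √(16 + 9 + 9)
  = |2| / √34
  = 2 / 5.831
  ≈ 0.343

0.343


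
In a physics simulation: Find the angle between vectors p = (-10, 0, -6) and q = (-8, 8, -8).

p·q = (-10)·(-8) + 0·8 + (-6)·(-8) = 80 + 0 + 48 = 128
|p| = √((-10)² + 0² + (-6)²) = √136 ≈ 11.66
|q| = √((-8)² + 8² + (-8)²) = √192 ≈ 13.86
cos θ = (p·q)/(|p||q|) = 128/(11.66·13.86) ≈ 0.7921
θ = arccos(0.7921) ≈ 37.62°

37.62°


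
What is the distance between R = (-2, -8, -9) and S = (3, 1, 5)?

d = √[(x₂-x₁)² + (y₂-y₁)² + (z₂-z₁)²]
  = √[5² + 9² + 14²]
  = √[25 + 81 + 196]
  = √302
  ≈ 17.38

17.38


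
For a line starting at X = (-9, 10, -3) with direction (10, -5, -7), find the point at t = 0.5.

P(t) = X + t·d
  = (-9 + 10·0.5, 10 + (-5)·0.5, -3 + (-7)·0.5)
  = (-9 + 5, 10 - 2.5, -3 - 3.5)
  = (-4, 7.5, -6.5)

(-4, 7.5, -6.5)


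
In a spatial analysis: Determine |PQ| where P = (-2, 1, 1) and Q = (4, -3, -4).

d = √[(x₂-x₁)² + (y₂-y₁)² + (z₂-z₁)²]
  = √[6² + (-4)² + (-5)²]
  = √[36 + 16 + 25]
  = √77
  ≈ 8.775

8.775


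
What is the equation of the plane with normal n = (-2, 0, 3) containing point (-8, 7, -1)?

The plane through P with normal n = (a, b, c) satisfies n·(r - P) = 0,
i.e. ax + by + cz = a·x₀ + b·y₀ + c·z₀.
d = (-2)·(-8) + 0·7 + 3·(-1)
  = 16 + 0 - 3
  = 13
Equation: -2x + 3z = 13

-2x + 3z = 13


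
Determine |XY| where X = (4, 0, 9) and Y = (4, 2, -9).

d = √[(x₂-x₁)² + (y₂-y₁)² + (z₂-z₁)²]
  = √[0² + 2² + (-18)²]
  = √[0 + 4 + 324]
  = √328
  ≈ 18.11

18.11


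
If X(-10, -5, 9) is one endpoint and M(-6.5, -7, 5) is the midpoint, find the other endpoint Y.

Y = 2M - X
  = (2·(-6.5) - (-10), 2·(-7) - (-5), 2·5 - 9)
  = (-13 + 10, -14 + 5, 10 - 9)
  = (-3, -9, 1)

(-3, -9, 1)


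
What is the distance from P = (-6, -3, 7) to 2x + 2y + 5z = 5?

distance = |a·x₀ + b·y₀ + c·z₀ - d| / √(a² + b² + c²)
  = |2·(-6) + 2·(-3) + 5·7 - 5| / √(2² + 2² + 5²)
  = |-12 - 6 + 35 - 5| / √(4 + 4 + 25)
  = |12| / √33
  = 12 / 5.745
  ≈ 2.089

2.089


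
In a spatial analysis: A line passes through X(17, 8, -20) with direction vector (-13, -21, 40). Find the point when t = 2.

P(t) = X + t·d
  = (17 + (-13)·2, 8 + (-21)·2, -20 + 40·2)
  = (17 - 26, 8 - 42, -20 + 80)
  = (-9, -34, 60)

(-9, -34, 60)


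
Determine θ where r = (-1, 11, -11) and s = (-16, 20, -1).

r·s = (-1)·(-16) + 11·20 + (-11)·(-1) = 16 + 220 + 11 = 247
|r| = √((-1)² + 11² + (-11)²) = √243 ≈ 15.59
|s| = √((-16)² + 20² + (-1)²) = √657 ≈ 25.63
cos θ = (r·s)/(|r||s|) = 247/(15.59·25.63) ≈ 0.6182
θ = arccos(0.6182) ≈ 51.82°

51.82°


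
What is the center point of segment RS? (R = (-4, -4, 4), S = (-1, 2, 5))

M = ((x₁+x₂)/2, (y₁+y₂)/2, (z₁+z₂)/2)
  = ((-4 - 1)/2, (-4 + 2)/2, (4 + 5)/2)
  = (-5/2, -2/2, 9/2)
  = (-2.5, -1, 4.5)

(-2.5, -1, 4.5)


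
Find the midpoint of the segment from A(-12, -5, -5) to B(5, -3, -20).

M = ((x₁+x₂)/2, (y₁+y₂)/2, (z₁+z₂)/2)
  = ((-12 + 5)/2, (-5 - 3)/2, (-5 - 20)/2)
  = (-7/2, -8/2, -25/2)
  = (-3.5, -4, -12.5)

(-3.5, -4, -12.5)


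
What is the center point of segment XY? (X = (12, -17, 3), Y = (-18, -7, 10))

M = ((x₁+x₂)/2, (y₁+y₂)/2, (z₁+z₂)/2)
  = ((12 - 18)/2, (-17 - 7)/2, (3 + 10)/2)
  = (-6/2, -24/2, 13/2)
  = (-3, -12, 6.5)

(-3, -12, 6.5)


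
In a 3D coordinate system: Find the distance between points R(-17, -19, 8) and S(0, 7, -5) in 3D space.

d = √[(x₂-x₁)² + (y₂-y₁)² + (z₂-z₁)²]
  = √[17² + 26² + (-13)²]
  = √[289 + 676 + 169]
  = √1134
  ≈ 33.67

33.67


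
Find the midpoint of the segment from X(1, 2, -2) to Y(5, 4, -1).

M = ((x₁+x₂)/2, (y₁+y₂)/2, (z₁+z₂)/2)
  = ((1 + 5)/2, (2 + 4)/2, (-2 - 1)/2)
  = (6/2, 6/2, -3/2)
  = (3, 3, -1.5)

(3, 3, -1.5)


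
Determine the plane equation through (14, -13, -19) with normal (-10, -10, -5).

The plane through P with normal n = (a, b, c) satisfies n·(r - P) = 0,
i.e. ax + by + cz = a·x₀ + b·y₀ + c·z₀.
d = (-10)·14 + (-10)·(-13) + (-5)·(-19)
  = -140 + 130 + 95
  = 85
Equation: -10x - 10y - 5z = 85

-10x - 10y - 5z = 85


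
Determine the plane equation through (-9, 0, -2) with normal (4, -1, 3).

The plane through P with normal n = (a, b, c) satisfies n·(r - P) = 0,
i.e. ax + by + cz = a·x₀ + b·y₀ + c·z₀.
d = 4·(-9) + (-1)·0 + 3·(-2)
  = -36 + 0 - 6
  = -42
Equation: 4x - y + 3z = -42

4x - y + 3z = -42


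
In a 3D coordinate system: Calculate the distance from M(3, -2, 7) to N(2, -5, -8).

d = √[(x₂-x₁)² + (y₂-y₁)² + (z₂-z₁)²]
  = √[(-1)² + (-3)² + (-15)²]
  = √[1 + 9 + 225]
  = √235
  ≈ 15.33

15.33


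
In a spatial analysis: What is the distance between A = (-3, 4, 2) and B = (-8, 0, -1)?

d = √[(x₂-x₁)² + (y₂-y₁)² + (z₂-z₁)²]
  = √[(-5)² + (-4)² + (-3)²]
  = √[25 + 16 + 9]
  = √50
  ≈ 7.071

7.071


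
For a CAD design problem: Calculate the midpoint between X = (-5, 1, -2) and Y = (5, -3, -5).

M = ((x₁+x₂)/2, (y₁+y₂)/2, (z₁+z₂)/2)
  = ((-5 + 5)/2, (1 - 3)/2, (-2 - 5)/2)
  = (0/2, -2/2, -7/2)
  = (0, -1, -3.5)

(0, -1, -3.5)


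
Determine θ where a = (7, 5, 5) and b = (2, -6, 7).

a·b = 7·2 + 5·(-6) + 5·7 = 14 - 30 + 35 = 19
|a| = √(7² + 5² + 5²) = √99 ≈ 9.95
|b| = √(2² + (-6)² + 7²) = √89 ≈ 9.434
cos θ = (a·b)/(|a||b|) = 19/(9.95·9.434) ≈ 0.2024
θ = arccos(0.2024) ≈ 78.32°

78.32°


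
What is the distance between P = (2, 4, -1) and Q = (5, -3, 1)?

d = √[(x₂-x₁)² + (y₂-y₁)² + (z₂-z₁)²]
  = √[3² + (-7)² + 2²]
  = √[9 + 49 + 4]
  = √62
  ≈ 7.874

7.874


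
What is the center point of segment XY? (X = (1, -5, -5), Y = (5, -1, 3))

M = ((x₁+x₂)/2, (y₁+y₂)/2, (z₁+z₂)/2)
  = ((1 + 5)/2, (-5 - 1)/2, (-5 + 3)/2)
  = (6/2, -6/2, -2/2)
  = (3, -3, -1)

(3, -3, -1)


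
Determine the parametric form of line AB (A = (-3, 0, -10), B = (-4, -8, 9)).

Direction vector d = B - A = (-4 + 3, -8 + 0, 9 + 10) = (-1, -8, 19)
Parametric form r = A + t·d:
x = -3 - t, y = 0 - 8t, z = -10 + 19t

x = -3 - t, y = 0 - 8t, z = -10 + 19t


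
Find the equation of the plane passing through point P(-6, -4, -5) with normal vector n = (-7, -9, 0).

The plane through P with normal n = (a, b, c) satisfies n·(r - P) = 0,
i.e. ax + by + cz = a·x₀ + b·y₀ + c·z₀.
d = (-7)·(-6) + (-9)·(-4) + 0·(-5)
  = 42 + 36 + 0
  = 78
Equation: -7x - 9y = 78

-7x - 9y = 78


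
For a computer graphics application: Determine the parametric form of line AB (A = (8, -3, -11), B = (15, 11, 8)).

Direction vector d = B - A = (15 - 8, 11 + 3, 8 + 11) = (7, 14, 19)
Parametric form r = A + t·d:
x = 8 + 7t, y = -3 + 14t, z = -11 + 19t

x = 8 + 7t, y = -3 + 14t, z = -11 + 19t


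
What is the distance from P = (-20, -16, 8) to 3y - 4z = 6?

distance = |a·x₀ + b·y₀ + c·z₀ - d| / √(a² + b² + c²)
  = |0·(-20) + 3·(-16) + (-4)·8 - 6| / √(0² + 3² + (-4)²)
  = |0 - 48 - 32 - 6| / √(0 + 9 + 16)
  = |-86| / √25
  = 86 / 5
  ≈ 17.2

17.2


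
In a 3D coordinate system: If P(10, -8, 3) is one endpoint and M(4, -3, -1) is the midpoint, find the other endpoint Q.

Q = 2M - P
  = (2·4 - 10, 2·(-3) - (-8), 2·(-1) - 3)
  = (8 - 10, -6 + 8, -2 - 3)
  = (-2, 2, -5)

(-2, 2, -5)


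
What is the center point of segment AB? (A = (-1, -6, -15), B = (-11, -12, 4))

M = ((x₁+x₂)/2, (y₁+y₂)/2, (z₁+z₂)/2)
  = ((-1 - 11)/2, (-6 - 12)/2, (-15 + 4)/2)
  = (-12/2, -18/2, -11/2)
  = (-6, -9, -5.5)

(-6, -9, -5.5)


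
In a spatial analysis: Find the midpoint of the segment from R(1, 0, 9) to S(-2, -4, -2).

M = ((x₁+x₂)/2, (y₁+y₂)/2, (z₁+z₂)/2)
  = ((1 - 2)/2, (0 - 4)/2, (9 - 2)/2)
  = (-1/2, -4/2, 7/2)
  = (-0.5, -2, 3.5)

(-0.5, -2, 3.5)


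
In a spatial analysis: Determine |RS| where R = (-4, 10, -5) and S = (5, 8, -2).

d = √[(x₂-x₁)² + (y₂-y₁)² + (z₂-z₁)²]
  = √[9² + (-2)² + 3²]
  = √[81 + 4 + 9]
  = √94
  ≈ 9.695

9.695


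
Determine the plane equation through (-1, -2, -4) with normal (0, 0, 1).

The plane through P with normal n = (a, b, c) satisfies n·(r - P) = 0,
i.e. ax + by + cz = a·x₀ + b·y₀ + c·z₀.
d = 0·(-1) + 0·(-2) + 1·(-4)
  = 0 + 0 - 4
  = -4
Equation: z = -4

z = -4


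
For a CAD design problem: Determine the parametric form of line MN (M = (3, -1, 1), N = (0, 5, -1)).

Direction vector d = N - M = (0 - 3, 5 + 1, -1 - 1) = (-3, 6, -2)
Parametric form r = M + t·d:
x = 3 - 3t, y = -1 + 6t, z = 1 - 2t

x = 3 - 3t, y = -1 + 6t, z = 1 - 2t


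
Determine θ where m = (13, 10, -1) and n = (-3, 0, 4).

m·n = 13·(-3) + 10·0 + (-1)·4 = -39 + 0 - 4 = -43
|m| = √(13² + 10² + (-1)²) = √270 ≈ 16.43
|n| = √((-3)² + 0² + 4²) = √25 ≈ 5
cos θ = (m·n)/(|m||n|) = -43/(16.43·5) ≈ -0.5234
θ = arccos(-0.5234) ≈ 121.6°

121.6°


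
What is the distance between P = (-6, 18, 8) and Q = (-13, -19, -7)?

d = √[(x₂-x₁)² + (y₂-y₁)² + (z₂-z₁)²]
  = √[(-7)² + (-37)² + (-15)²]
  = √[49 + 1369 + 225]
  = √1643
  ≈ 40.53

40.53


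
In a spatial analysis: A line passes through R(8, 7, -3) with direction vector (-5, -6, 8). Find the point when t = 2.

P(t) = R + t·d
  = (8 + (-5)·2, 7 + (-6)·2, -3 + 8·2)
  = (8 - 10, 7 - 12, -3 + 16)
  = (-2, -5, 13)

(-2, -5, 13)


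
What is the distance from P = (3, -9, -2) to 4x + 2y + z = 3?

distance = |a·x₀ + b·y₀ + c·z₀ - d| / √(a² + b² + c²)
  = |4·3 + 2·(-9) + 1·(-2) - 3| / √(4² + 2² + 1²)
  = |12 - 18 - 2 - 3| / √(16 + 4 + 1)
  = |-11| / √21
  = 11 / 4.583
  ≈ 2.4

2.4


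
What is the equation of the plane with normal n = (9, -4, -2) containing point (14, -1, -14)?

The plane through P with normal n = (a, b, c) satisfies n·(r - P) = 0,
i.e. ax + by + cz = a·x₀ + b·y₀ + c·z₀.
d = 9·14 + (-4)·(-1) + (-2)·(-14)
  = 126 + 4 + 28
  = 158
Equation: 9x - 4y - 2z = 158

9x - 4y - 2z = 158


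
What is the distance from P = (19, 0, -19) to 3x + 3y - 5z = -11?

distance = |a·x₀ + b·y₀ + c·z₀ - d| / √(a² + b² + c²)
  = |3·19 + 3·0 + (-5)·(-19) - (-11)| / √(3² + 3² + (-5)²)
  = |57 + 0 + 95 + 11| / √(9 + 9 + 25)
  = |163| / √43
  = 163 / 6.557
  ≈ 24.86

24.86


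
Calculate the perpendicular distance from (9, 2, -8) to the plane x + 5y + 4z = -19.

distance = |a·x₀ + b·y₀ + c·z₀ - d| / √(a² + b² + c²)
  = |1·9 + 5·2 + 4·(-8) - (-19)| / √(1² + 5² + 4²)
  = |9 + 10 - 32 + 19| / √(1 + 25 + 16)
  = |6| / √42
  = 6 / 6.481
  ≈ 0.9258

0.9258


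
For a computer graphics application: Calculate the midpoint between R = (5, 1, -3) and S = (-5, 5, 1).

M = ((x₁+x₂)/2, (y₁+y₂)/2, (z₁+z₂)/2)
  = ((5 - 5)/2, (1 + 5)/2, (-3 + 1)/2)
  = (0/2, 6/2, -2/2)
  = (0, 3, -1)

(0, 3, -1)


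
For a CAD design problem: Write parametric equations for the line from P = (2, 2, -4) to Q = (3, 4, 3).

Direction vector d = Q - P = (3 - 2, 4 - 2, 3 + 4) = (1, 2, 7)
Parametric form r = P + t·d:
x = 2 + t, y = 2 + 2t, z = -4 + 7t

x = 2 + t, y = 2 + 2t, z = -4 + 7t


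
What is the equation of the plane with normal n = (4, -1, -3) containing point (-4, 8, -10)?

The plane through P with normal n = (a, b, c) satisfies n·(r - P) = 0,
i.e. ax + by + cz = a·x₀ + b·y₀ + c·z₀.
d = 4·(-4) + (-1)·8 + (-3)·(-10)
  = -16 - 8 + 30
  = 6
Equation: 4x - y - 3z = 6

4x - y - 3z = 6


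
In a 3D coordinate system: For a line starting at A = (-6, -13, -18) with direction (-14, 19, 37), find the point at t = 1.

P(t) = A + t·d
  = (-6 + (-14)·1, -13 + 19·1, -18 + 37·1)
  = (-6 - 14, -13 + 19, -18 + 37)
  = (-20, 6, 19)

(-20, 6, 19)


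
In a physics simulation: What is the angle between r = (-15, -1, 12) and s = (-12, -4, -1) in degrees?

r·s = (-15)·(-12) + (-1)·(-4) + 12·(-1) = 180 + 4 - 12 = 172
|r| = √((-15)² + (-1)² + 12²) = √370 ≈ 19.24
|s| = √((-12)² + (-4)² + (-1)²) = √161 ≈ 12.69
cos θ = (r·s)/(|r||s|) = 172/(19.24·12.69) ≈ 0.7047
θ = arccos(0.7047) ≈ 45.19°

45.19°


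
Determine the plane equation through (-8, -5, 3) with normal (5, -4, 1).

The plane through P with normal n = (a, b, c) satisfies n·(r - P) = 0,
i.e. ax + by + cz = a·x₀ + b·y₀ + c·z₀.
d = 5·(-8) + (-4)·(-5) + 1·3
  = -40 + 20 + 3
  = -17
Equation: 5x - 4y + z = -17

5x - 4y + z = -17


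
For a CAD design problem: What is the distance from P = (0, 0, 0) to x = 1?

distance = |a·x₀ + b·y₀ + c·z₀ - d| / √(a² + b² + c²)
  = |1·0 + 0·0 + 0·0 - 1| / √(1² + 0² + 0²)
  = |0 + 0 + 0 - 1| / √(1 + 0 + 0)
  = |-1| / √1
  = 1 / 1
  ≈ 1

1


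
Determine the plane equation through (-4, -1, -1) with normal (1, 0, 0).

The plane through P with normal n = (a, b, c) satisfies n·(r - P) = 0,
i.e. ax + by + cz = a·x₀ + b·y₀ + c·z₀.
d = 1·(-4) + 0·(-1) + 0·(-1)
  = -4 + 0 + 0
  = -4
Equation: x = -4

x = -4


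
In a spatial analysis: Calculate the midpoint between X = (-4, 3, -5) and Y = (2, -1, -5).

M = ((x₁+x₂)/2, (y₁+y₂)/2, (z₁+z₂)/2)
  = ((-4 + 2)/2, (3 - 1)/2, (-5 - 5)/2)
  = (-2/2, 2/2, -10/2)
  = (-1, 1, -5)

(-1, 1, -5)


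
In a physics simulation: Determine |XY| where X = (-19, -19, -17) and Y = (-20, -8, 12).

d = √[(x₂-x₁)² + (y₂-y₁)² + (z₂-z₁)²]
  = √[(-1)² + 11² + 29²]
  = √[1 + 121 + 841]
  = √963
  ≈ 31.03

31.03


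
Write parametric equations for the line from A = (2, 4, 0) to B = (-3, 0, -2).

Direction vector d = B - A = (-3 - 2, 0 - 4, -2 + 0) = (-5, -4, -2)
Parametric form r = A + t·d:
x = 2 - 5t, y = 4 - 4t, z = 0 - 2t

x = 2 - 5t, y = 4 - 4t, z = 0 - 2t


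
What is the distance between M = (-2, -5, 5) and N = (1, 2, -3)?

d = √[(x₂-x₁)² + (y₂-y₁)² + (z₂-z₁)²]
  = √[3² + 7² + (-8)²]
  = √[9 + 49 + 64]
  = √122
  ≈ 11.05

11.05


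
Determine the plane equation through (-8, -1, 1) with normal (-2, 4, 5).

The plane through P with normal n = (a, b, c) satisfies n·(r - P) = 0,
i.e. ax + by + cz = a·x₀ + b·y₀ + c·z₀.
d = (-2)·(-8) + 4·(-1) + 5·1
  = 16 - 4 + 5
  = 17
Equation: -2x + 4y + 5z = 17

-2x + 4y + 5z = 17


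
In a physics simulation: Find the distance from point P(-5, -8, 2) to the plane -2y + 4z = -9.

distance = |a·x₀ + b·y₀ + c·z₀ - d| / √(a² + b² + c²)
  = |0·(-5) + (-2)·(-8) + 4·2 - (-9)| / √(0² + (-2)² + 4²)
  = |0 + 16 + 8 + 9| / √(0 + 4 + 16)
  = |33| / √20
  = 33 / 4.472
  ≈ 7.379

7.379


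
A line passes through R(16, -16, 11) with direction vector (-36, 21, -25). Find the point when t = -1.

P(t) = R + t·d
  = (16 + (-36)·(-1), -16 + 21·(-1), 11 + (-25)·(-1))
  = (16 + 36, -16 - 21, 11 + 25)
  = (52, -37, 36)

(52, -37, 36)


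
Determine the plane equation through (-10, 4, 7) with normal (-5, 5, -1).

The plane through P with normal n = (a, b, c) satisfies n·(r - P) = 0,
i.e. ax + by + cz = a·x₀ + b·y₀ + c·z₀.
d = (-5)·(-10) + 5·4 + (-1)·7
  = 50 + 20 - 7
  = 63
Equation: -5x + 5y - z = 63

-5x + 5y - z = 63


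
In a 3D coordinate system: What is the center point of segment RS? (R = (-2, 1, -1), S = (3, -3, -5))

M = ((x₁+x₂)/2, (y₁+y₂)/2, (z₁+z₂)/2)
  = ((-2 + 3)/2, (1 - 3)/2, (-1 - 5)/2)
  = (1/2, -2/2, -6/2)
  = (0.5, -1, -3)

(0.5, -1, -3)


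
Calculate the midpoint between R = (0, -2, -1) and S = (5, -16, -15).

M = ((x₁+x₂)/2, (y₁+y₂)/2, (z₁+z₂)/2)
  = ((0 + 5)/2, (-2 - 16)/2, (-1 - 15)/2)
  = (5/2, -18/2, -16/2)
  = (2.5, -9, -8)

(2.5, -9, -8)


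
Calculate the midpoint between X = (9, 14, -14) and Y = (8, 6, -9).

M = ((x₁+x₂)/2, (y₁+y₂)/2, (z₁+z₂)/2)
  = ((9 + 8)/2, (14 + 6)/2, (-14 - 9)/2)
  = (17/2, 20/2, -23/2)
  = (8.5, 10, -11.5)

(8.5, 10, -11.5)


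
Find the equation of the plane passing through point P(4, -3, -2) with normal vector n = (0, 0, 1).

The plane through P with normal n = (a, b, c) satisfies n·(r - P) = 0,
i.e. ax + by + cz = a·x₀ + b·y₀ + c·z₀.
d = 0·4 + 0·(-3) + 1·(-2)
  = 0 + 0 - 2
  = -2
Equation: z = -2

z = -2


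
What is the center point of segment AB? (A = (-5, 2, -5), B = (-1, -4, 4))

M = ((x₁+x₂)/2, (y₁+y₂)/2, (z₁+z₂)/2)
  = ((-5 - 1)/2, (2 - 4)/2, (-5 + 4)/2)
  = (-6/2, -2/2, -1/2)
  = (-3, -1, -0.5)

(-3, -1, -0.5)


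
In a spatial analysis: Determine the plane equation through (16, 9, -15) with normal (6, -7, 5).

The plane through P with normal n = (a, b, c) satisfies n·(r - P) = 0,
i.e. ax + by + cz = a·x₀ + b·y₀ + c·z₀.
d = 6·16 + (-7)·9 + 5·(-15)
  = 96 - 63 - 75
  = -42
Equation: 6x - 7y + 5z = -42

6x - 7y + 5z = -42


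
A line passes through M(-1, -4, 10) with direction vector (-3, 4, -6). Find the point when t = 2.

P(t) = M + t·d
  = (-1 + (-3)·2, -4 + 4·2, 10 + (-6)·2)
  = (-1 - 6, -4 + 8, 10 - 12)
  = (-7, 4, -2)

(-7, 4, -2)


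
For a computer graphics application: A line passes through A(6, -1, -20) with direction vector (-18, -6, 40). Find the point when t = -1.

P(t) = A + t·d
  = (6 + (-18)·(-1), -1 + (-6)·(-1), -20 + 40·(-1))
  = (6 + 18, -1 + 6, -20 - 40)
  = (24, 5, -60)

(24, 5, -60)


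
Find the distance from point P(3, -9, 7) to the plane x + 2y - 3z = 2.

distance = |a·x₀ + b·y₀ + c·z₀ - d| / √(a² + b² + c²)
  = |1·3 + 2·(-9) + (-3)·7 - 2| / √(1² + 2² + (-3)²)
  = |3 - 18 - 21 - 2| / √(1 + 4 + 9)
  = |-38| / √14
  = 38 / 3.742
  ≈ 10.16

10.16


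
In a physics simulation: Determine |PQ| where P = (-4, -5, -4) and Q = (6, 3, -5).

d = √[(x₂-x₁)² + (y₂-y₁)² + (z₂-z₁)²]
  = √[10² + 8² + (-1)²]
  = √[100 + 64 + 1]
  = √165
  ≈ 12.85

12.85


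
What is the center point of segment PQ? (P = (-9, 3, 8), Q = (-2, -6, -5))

M = ((x₁+x₂)/2, (y₁+y₂)/2, (z₁+z₂)/2)
  = ((-9 - 2)/2, (3 - 6)/2, (8 - 5)/2)
  = (-11/2, -3/2, 3/2)
  = (-5.5, -1.5, 1.5)

(-5.5, -1.5, 1.5)


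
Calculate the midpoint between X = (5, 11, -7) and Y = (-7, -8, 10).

M = ((x₁+x₂)/2, (y₁+y₂)/2, (z₁+z₂)/2)
  = ((5 - 7)/2, (11 - 8)/2, (-7 + 10)/2)
  = (-2/2, 3/2, 3/2)
  = (-1, 1.5, 1.5)

(-1, 1.5, 1.5)


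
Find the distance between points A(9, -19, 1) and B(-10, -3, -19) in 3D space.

d = √[(x₂-x₁)² + (y₂-y₁)² + (z₂-z₁)²]
  = √[(-19)² + 16² + (-20)²]
  = √[361 + 256 + 400]
  = √1017
  ≈ 31.89

31.89


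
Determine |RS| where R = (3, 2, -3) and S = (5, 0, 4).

d = √[(x₂-x₁)² + (y₂-y₁)² + (z₂-z₁)²]
  = √[2² + (-2)² + 7²]
  = √[4 + 4 + 49]
  = √57
  ≈ 7.55

7.55


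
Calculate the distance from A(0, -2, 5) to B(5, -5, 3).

d = √[(x₂-x₁)² + (y₂-y₁)² + (z₂-z₁)²]
  = √[5² + (-3)² + (-2)²]
  = √[25 + 9 + 4]
  = √38
  ≈ 6.164

6.164


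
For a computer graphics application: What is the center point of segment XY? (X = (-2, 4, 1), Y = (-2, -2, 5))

M = ((x₁+x₂)/2, (y₁+y₂)/2, (z₁+z₂)/2)
  = ((-2 - 2)/2, (4 - 2)/2, (1 + 5)/2)
  = (-4/2, 2/2, 6/2)
  = (-2, 1, 3)

(-2, 1, 3)


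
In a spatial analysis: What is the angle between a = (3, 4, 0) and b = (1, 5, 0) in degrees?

a·b = 3·1 + 4·5 + 0·0 = 3 + 20 + 0 = 23
|a| = √(3² + 4² + 0²) = √25 ≈ 5
|b| = √(1² + 5² + 0²) = √26 ≈ 5.099
cos θ = (a·b)/(|a||b|) = 23/(5·5.099) ≈ 0.9021
θ = arccos(0.9021) ≈ 25.56°

25.56°


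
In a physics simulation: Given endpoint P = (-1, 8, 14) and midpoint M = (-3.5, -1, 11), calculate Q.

Q = 2M - P
  = (2·(-3.5) - (-1), 2·(-1) - 8, 2·11 - 14)
  = (-7 + 1, -2 - 8, 22 - 14)
  = (-6, -10, 8)

(-6, -10, 8)


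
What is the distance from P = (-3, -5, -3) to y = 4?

distance = |a·x₀ + b·y₀ + c·z₀ - d| / √(a² + b² + c²)
  = |0·(-3) + 1·(-5) + 0·(-3) - 4| / √(0² + 1² + 0²)
  = |0 - 5 + 0 - 4| / √(0 + 1 + 0)
  = |-9| / √1
  = 9 / 1
  ≈ 9

9


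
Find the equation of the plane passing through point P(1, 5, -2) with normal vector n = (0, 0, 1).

The plane through P with normal n = (a, b, c) satisfies n·(r - P) = 0,
i.e. ax + by + cz = a·x₀ + b·y₀ + c·z₀.
d = 0·1 + 0·5 + 1·(-2)
  = 0 + 0 - 2
  = -2
Equation: z = -2

z = -2


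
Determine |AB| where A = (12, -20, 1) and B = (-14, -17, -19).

d = √[(x₂-x₁)² + (y₂-y₁)² + (z₂-z₁)²]
  = √[(-26)² + 3² + (-20)²]
  = √[676 + 9 + 400]
  = √1085
  ≈ 32.94

32.94


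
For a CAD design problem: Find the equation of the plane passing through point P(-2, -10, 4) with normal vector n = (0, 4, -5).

The plane through P with normal n = (a, b, c) satisfies n·(r - P) = 0,
i.e. ax + by + cz = a·x₀ + b·y₀ + c·z₀.
d = 0·(-2) + 4·(-10) + (-5)·4
  = 0 - 40 - 20
  = -60
Equation: 4y - 5z = -60

4y - 5z = -60


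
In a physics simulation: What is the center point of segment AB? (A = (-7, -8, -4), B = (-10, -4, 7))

M = ((x₁+x₂)/2, (y₁+y₂)/2, (z₁+z₂)/2)
  = ((-7 - 10)/2, (-8 - 4)/2, (-4 + 7)/2)
  = (-17/2, -12/2, 3/2)
  = (-8.5, -6, 1.5)

(-8.5, -6, 1.5)


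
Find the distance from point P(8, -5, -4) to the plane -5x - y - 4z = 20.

distance = |a·x₀ + b·y₀ + c·z₀ - d| / √(a² + b² + c²)
  = |(-5)·8 + (-1)·(-5) + (-4)·(-4) - 20| / √((-5)² + (-1)² + (-4)²)
  = |-40 + 5 + 16 - 20| / √(25 + 1 + 16)
  = |-39| / √42
  = 39 / 6.481
  ≈ 6.018

6.018


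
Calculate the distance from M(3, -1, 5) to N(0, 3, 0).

d = √[(x₂-x₁)² + (y₂-y₁)² + (z₂-z₁)²]
  = √[(-3)² + 4² + (-5)²]
  = √[9 + 16 + 25]
  = √50
  ≈ 7.071

7.071


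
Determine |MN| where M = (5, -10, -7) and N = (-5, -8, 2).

d = √[(x₂-x₁)² + (y₂-y₁)² + (z₂-z₁)²]
  = √[(-10)² + 2² + 9²]
  = √[100 + 4 + 81]
  = √185
  ≈ 13.6

13.6


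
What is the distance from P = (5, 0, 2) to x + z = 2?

distance = |a·x₀ + b·y₀ + c·z₀ - d| / √(a² + b² + c²)
  = |1·5 + 0·0 + 1·2 - 2| / √(1² + 0² + 1²)
  = |5 + 0 + 2 - 2| / √(1 + 0 + 1)
  = |5| / √2
  = 5 / 1.414
  ≈ 3.536

3.536


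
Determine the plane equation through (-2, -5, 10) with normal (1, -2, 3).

The plane through P with normal n = (a, b, c) satisfies n·(r - P) = 0,
i.e. ax + by + cz = a·x₀ + b·y₀ + c·z₀.
d = 1·(-2) + (-2)·(-5) + 3·10
  = -2 + 10 + 30
  = 38
Equation: x - 2y + 3z = 38

x - 2y + 3z = 38


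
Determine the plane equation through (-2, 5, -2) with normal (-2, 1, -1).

The plane through P with normal n = (a, b, c) satisfies n·(r - P) = 0,
i.e. ax + by + cz = a·x₀ + b·y₀ + c·z₀.
d = (-2)·(-2) + 1·5 + (-1)·(-2)
  = 4 + 5 + 2
  = 11
Equation: -2x + y - z = 11

-2x + y - z = 11


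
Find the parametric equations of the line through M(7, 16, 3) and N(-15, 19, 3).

Direction vector d = N - M = (-15 - 7, 19 - 16, 3 - 3) = (-22, 3, 0)
Parametric form r = M + t·d:
x = 7 - 22t, y = 16 + 3t, z = 3

x = 7 - 22t, y = 16 + 3t, z = 3


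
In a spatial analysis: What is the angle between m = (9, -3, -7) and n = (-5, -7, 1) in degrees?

m·n = 9·(-5) + (-3)·(-7) + (-7)·1 = -45 + 21 - 7 = -31
|m| = √(9² + (-3)² + (-7)²) = √139 ≈ 11.79
|n| = √((-5)² + (-7)² + 1²) = √75 ≈ 8.66
cos θ = (m·n)/(|m||n|) = -31/(11.79·8.66) ≈ -0.3036
θ = arccos(-0.3036) ≈ 107.7°

107.7°


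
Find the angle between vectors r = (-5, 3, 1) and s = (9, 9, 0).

r·s = (-5)·9 + 3·9 + 1·0 = -45 + 27 + 0 = -18
|r| = √((-5)² + 3² + 1²) = √35 ≈ 5.916
|s| = √(9² + 9² + 0²) = √162 ≈ 12.73
cos θ = (r·s)/(|r||s|) = -18/(5.916·12.73) ≈ -0.239
θ = arccos(-0.239) ≈ 103.8°

103.8°


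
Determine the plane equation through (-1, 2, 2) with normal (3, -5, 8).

The plane through P with normal n = (a, b, c) satisfies n·(r - P) = 0,
i.e. ax + by + cz = a·x₀ + b·y₀ + c·z₀.
d = 3·(-1) + (-5)·2 + 8·2
  = -3 - 10 + 16
  = 3
Equation: 3x - 5y + 8z = 3

3x - 5y + 8z = 3


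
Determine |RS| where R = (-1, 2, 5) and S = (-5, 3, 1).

d = √[(x₂-x₁)² + (y₂-y₁)² + (z₂-z₁)²]
  = √[(-4)² + 1² + (-4)²]
  = √[16 + 1 + 16]
  = √33
  ≈ 5.745

5.745


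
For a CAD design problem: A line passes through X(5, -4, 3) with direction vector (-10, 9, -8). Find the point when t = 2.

P(t) = X + t·d
  = (5 + (-10)·2, -4 + 9·2, 3 + (-8)·2)
  = (5 - 20, -4 + 18, 3 - 16)
  = (-15, 14, -13)

(-15, 14, -13)


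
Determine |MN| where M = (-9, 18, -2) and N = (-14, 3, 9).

d = √[(x₂-x₁)² + (y₂-y₁)² + (z₂-z₁)²]
  = √[(-5)² + (-15)² + 11²]
  = √[25 + 225 + 121]
  = √371
  ≈ 19.26

19.26


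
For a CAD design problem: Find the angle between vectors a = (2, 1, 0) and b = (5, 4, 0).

a·b = 2·5 + 1·4 + 0·0 = 10 + 4 + 0 = 14
|a| = √(2² + 1² + 0²) = √5 ≈ 2.236
|b| = √(5² + 4² + 0²) = √41 ≈ 6.403
cos θ = (a·b)/(|a||b|) = 14/(2.236·6.403) ≈ 0.9778
θ = arccos(0.9778) ≈ 12.09°

12.09°


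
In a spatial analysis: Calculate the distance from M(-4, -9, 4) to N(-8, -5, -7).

d = √[(x₂-x₁)² + (y₂-y₁)² + (z₂-z₁)²]
  = √[(-4)² + 4² + (-11)²]
  = √[16 + 16 + 121]
  = √153
  ≈ 12.37

12.37


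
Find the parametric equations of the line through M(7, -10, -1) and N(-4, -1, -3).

Direction vector d = N - M = (-4 - 7, -1 + 10, -3 + 1) = (-11, 9, -2)
Parametric form r = M + t·d:
x = 7 - 11t, y = -10 + 9t, z = -1 - 2t

x = 7 - 11t, y = -10 + 9t, z = -1 - 2t


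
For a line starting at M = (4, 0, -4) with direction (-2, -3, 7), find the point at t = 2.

P(t) = M + t·d
  = (4 + (-2)·2, 0 + (-3)·2, -4 + 7·2)
  = (4 - 4, 0 - 6, -4 + 14)
  = (0, -6, 10)

(0, -6, 10)


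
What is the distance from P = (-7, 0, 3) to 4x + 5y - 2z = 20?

distance = |a·x₀ + b·y₀ + c·z₀ - d| / √(a² + b² + c²)
  = |4·(-7) + 5·0 + (-2)·3 - 20| / √(4² + 5² + (-2)²)
  = |-28 + 0 - 6 - 20| / √(16 + 25 + 4)
  = |-54| / √45
  = 54 / 6.708
  ≈ 8.05

8.05
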